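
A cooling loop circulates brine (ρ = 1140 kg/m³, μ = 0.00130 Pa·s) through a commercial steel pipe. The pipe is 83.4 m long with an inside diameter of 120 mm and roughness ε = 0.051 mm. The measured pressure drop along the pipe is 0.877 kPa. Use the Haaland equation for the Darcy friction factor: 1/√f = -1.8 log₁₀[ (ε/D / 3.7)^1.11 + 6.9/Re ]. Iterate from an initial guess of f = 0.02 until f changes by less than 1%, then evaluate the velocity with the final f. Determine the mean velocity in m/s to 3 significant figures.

V ≈ 0.304 m/s

Rearranging Darcy-Weisbach: V = √(2·ΔP·D/(f·L·ρ)). With ε/D = 5.1e-05/0.12 = 0.000425, iterate starting from f = 0.02:
  f = 0.02 → V = √(2·877·0.12/(0.02·83.4·1140)) = 0.3327 m/s; Re = ρVD/μ = 3.501e+04; f → 0.02354
  f = 0.02354 → V = 0.3067 m/s; Re = 3.227e+04; f → 0.02393
  f = 0.02393 → V = 0.3042 m/s; Re = 3.201e+04; f → 0.02397
Converged (Δf/f < 1%). With the final f = 0.02397: V = √(2·877·0.12/(0.02397·83.4·1140)) = 0.3039 m/s.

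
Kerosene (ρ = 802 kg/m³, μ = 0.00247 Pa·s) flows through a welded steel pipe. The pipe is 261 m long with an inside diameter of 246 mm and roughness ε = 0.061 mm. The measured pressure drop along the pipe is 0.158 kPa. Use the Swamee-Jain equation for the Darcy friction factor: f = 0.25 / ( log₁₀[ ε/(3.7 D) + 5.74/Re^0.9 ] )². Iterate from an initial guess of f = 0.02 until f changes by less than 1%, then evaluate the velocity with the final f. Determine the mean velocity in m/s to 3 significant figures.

V ≈ 0.106 m/s

Rearranging Darcy-Weisbach: V = √(2·ΔP·D/(f·L·ρ)). With ε/D = 6.1e-05/0.246 = 0.000248, iterate starting from f = 0.02:
  f = 0.02 → V = √(2·158·0.246/(0.02·261·802)) = 0.1363 m/s; Re = ρVD/μ = 1.088e+04; f → 0.03072
  f = 0.03072 → V = 0.11 m/s; Re = 8783; f → 0.03252
  f = 0.03252 → V = 0.1069 m/s; Re = 8536; f → 0.03277
Converged (Δf/f < 1%). With the final f = 0.03277: V = √(2·158·0.246/(0.03277·261·802)) = 0.1065 m/s.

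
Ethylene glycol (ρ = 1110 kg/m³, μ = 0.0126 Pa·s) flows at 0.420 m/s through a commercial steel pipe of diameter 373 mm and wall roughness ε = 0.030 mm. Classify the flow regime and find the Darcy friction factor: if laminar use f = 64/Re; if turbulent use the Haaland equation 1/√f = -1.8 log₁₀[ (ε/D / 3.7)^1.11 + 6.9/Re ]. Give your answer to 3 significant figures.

f ≈ 0.0284

Re = ρVD/μ = 1110·0.42·0.373/0.0126 = 1.38e+04.
Re > 4000 → turbulent. ε/D = 3e-05/0.373 = 8.04e-05; Haaland: 1/√f = -1.8 log₁₀[6.67e-06 + 0.0005] = 5.932, so f = 0.02842.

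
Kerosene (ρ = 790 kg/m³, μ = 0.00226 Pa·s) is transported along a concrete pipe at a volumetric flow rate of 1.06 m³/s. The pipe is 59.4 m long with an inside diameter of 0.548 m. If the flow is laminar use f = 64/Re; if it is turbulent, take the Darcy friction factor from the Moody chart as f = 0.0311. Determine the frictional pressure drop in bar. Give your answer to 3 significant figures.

Cross-sectional area A = πD²/4 = π(0.548)²/4 = 0.2359 m²; mean velocity V = Q/A = 1.06/0.2359 = 4.494 m/s.
Reynolds number Re = ρVD/μ = 790 · 4.494 · 0.548 / 0.00226 = 8.609e+05.
Re > 4000 → turbulent; use the Moody-chart value f = 0.0311.
Darcy-Weisbach: ΔP = f(L/D)(ρV²/2) = 0.0311·(59.4/0.548)·(790·4.494²/2) = 0.0311·108.4·7978 = 2.69e+04 Pa.
ΔP = 2.69e+04 Pa = 0.269 bar.

ΔP ≈ 0.269 bar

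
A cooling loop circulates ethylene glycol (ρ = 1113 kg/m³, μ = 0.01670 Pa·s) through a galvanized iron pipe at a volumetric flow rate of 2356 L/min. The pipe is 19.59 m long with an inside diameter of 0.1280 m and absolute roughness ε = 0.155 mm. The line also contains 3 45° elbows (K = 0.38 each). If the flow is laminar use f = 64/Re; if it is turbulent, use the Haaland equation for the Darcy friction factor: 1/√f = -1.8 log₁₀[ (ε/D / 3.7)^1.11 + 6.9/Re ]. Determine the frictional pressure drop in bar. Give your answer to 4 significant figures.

ΔP ≈ 0.2711 bar

Q = 2356 L/min = 2356/60000 = 0.03927 m³/s.
Cross-sectional area A = πD²/4 = π(0.128)²/4 = 0.01287 m²; mean velocity V = Q/A = 0.03927/0.01287 = 3.052 m/s.
Reynolds number Re = ρVD/μ = 1113 · 3.052 · 0.128 / 0.0167 = 2.603e+04.
Re > 4000 → turbulent. Relative roughness ε/D = 0.000155/0.128 = 0.00121. Haaland: 1/√f = -1.8 log₁₀[(0.00121/3.7)^1.11 + 6.9/2.603e+04] = -1.8 log₁₀[0.000135 + 0.000265] = 6.115, so f = 0.02674.
Total minor-loss coefficient ΣK = 3·0.38 = 1.14.
ΔP = [f·L/D + ΣK]·(ρV²/2) = [0.02674·19.59/0.128 + 1.14]·(1113·3.052²/2) = [4.092 + 1.14]·5182 = 2.711e+04 Pa.
ΔP = 2.711e+04 Pa = 0.2711 bar.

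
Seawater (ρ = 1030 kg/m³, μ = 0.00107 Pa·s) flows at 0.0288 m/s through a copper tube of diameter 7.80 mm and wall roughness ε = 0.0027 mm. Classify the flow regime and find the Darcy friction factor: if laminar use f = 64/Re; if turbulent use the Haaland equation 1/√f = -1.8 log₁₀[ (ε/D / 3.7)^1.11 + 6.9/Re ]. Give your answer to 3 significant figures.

Re = ρVD/μ = 1030·0.0288·0.0078/0.00107 = 216.2.
Re < 2300 → laminar, so f = 64/Re = 0.296 (roughness is irrelevant in laminar flow).

f ≈ 0.296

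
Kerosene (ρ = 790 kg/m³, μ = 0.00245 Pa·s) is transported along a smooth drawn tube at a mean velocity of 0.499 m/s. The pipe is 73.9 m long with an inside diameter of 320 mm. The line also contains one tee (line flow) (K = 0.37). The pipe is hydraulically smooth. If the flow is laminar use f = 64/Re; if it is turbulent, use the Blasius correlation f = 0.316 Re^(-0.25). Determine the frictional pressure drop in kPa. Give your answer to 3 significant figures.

ΔP ≈ 0.513 kPa

Reynolds number Re = ρVD/μ = 790 · 0.499 · 0.32 / 0.00245 = 5.149e+04.
Re > 4000 → turbulent. Smooth-pipe (Blasius): f = 0.316 Re^(-0.25) = 0.316/(5.149e+04)^0.25 = 0.02098.
Total minor-loss coefficient ΣK = 1·0.37 = 0.37.
ΔP = [f·L/D + ΣK]·(ρV²/2) = [0.02098·73.9/0.32 + 0.37]·(790·0.499²/2) = [4.845 + 0.37]·98.36 = 512.9 Pa.
ΔP = 512.9 Pa = 0.513 kPa.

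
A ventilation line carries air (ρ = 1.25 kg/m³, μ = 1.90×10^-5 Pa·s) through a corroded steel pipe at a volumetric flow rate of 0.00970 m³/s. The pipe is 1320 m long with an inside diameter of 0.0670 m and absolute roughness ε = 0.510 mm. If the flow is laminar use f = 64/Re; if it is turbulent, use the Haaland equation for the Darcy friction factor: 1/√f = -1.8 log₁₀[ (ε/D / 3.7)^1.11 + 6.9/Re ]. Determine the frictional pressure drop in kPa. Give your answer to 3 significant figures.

Cross-sectional area A = πD²/4 = π(0.067)²/4 = 0.003526 m²; mean velocity V = Q/A = 0.0097/0.003526 = 2.751 m/s.
Reynolds number Re = ρVD/μ = 1.25 · 2.751 · 0.067 / 1.9e-05 = 1.213e+04.
Re > 4000 → turbulent. Relative roughness ε/D = 0.00051/0.067 = 0.00761. Haaland: 1/√f = -1.8 log₁₀[(0.00761/3.7)^1.11 + 6.9/1.213e+04] = -1.8 log₁₀[0.00104 + 0.000569] = 5.027, so f = 0.03957.
Darcy-Weisbach: ΔP = f(L/D)(ρV²/2) = 0.03957·(1320/0.067)·(1.25·2.751²/2) = 0.03957·1.97e+04·4.731 = 3688 Pa.
ΔP = 3688 Pa = 3.69 kPa.

ΔP ≈ 3.69 kPa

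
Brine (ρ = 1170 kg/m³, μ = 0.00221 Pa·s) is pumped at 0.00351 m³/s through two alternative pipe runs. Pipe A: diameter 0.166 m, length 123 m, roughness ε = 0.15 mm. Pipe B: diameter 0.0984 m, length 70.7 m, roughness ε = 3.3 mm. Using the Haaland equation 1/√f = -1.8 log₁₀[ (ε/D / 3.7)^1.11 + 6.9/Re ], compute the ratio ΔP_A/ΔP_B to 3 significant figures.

ΔP_A/ΔP_B ≈ 0.0613

Pipe A: V = Q/A = 0.00351/0.02164 = 0.1622 m/s; Re = 1.425e+04; ε/D = 0.000904; Haaland → f = 0.02949; ΔP_A = f(L/D)(ρV²/2) = 336.2 Pa.
Pipe B: V = Q/A = 0.00351/0.007605 = 0.4616 m/s; Re = 2.404e+04; ε/D = 0.0335; Haaland → f = 0.06124; ΔP_B = f(L/D)(ρV²/2) = 5484 Pa.
ΔP_A/ΔP_B = 336.2/5484 = 0.0613.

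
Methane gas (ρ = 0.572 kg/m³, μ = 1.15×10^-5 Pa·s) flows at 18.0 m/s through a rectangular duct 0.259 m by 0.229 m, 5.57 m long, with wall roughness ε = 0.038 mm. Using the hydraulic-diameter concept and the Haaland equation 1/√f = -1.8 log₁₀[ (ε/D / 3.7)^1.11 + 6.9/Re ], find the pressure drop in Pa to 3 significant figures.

Hydraulic diameter D_h = 4A/P = 4·(0.259·0.229)/(2·(0.259+0.229)) = 0.2372/0.976 = 0.2431 m.
Re = ρVD_h/μ = 0.572·18·0.2431/1.15e-05 = 2.176e+05.
ε/D_h = 3.8e-05/0.2431 = 0.000156; Haaland gives 1/√f = -1.8 log₁₀[1.4e-05+3.17e-05] = 7.813, so f = 0.01638.
ΔP = f(L/D_h)(ρV²/2) = 0.01638·5.57/0.2431·92.66 = 34.79 Pa.

ΔP ≈ 34.8 Pa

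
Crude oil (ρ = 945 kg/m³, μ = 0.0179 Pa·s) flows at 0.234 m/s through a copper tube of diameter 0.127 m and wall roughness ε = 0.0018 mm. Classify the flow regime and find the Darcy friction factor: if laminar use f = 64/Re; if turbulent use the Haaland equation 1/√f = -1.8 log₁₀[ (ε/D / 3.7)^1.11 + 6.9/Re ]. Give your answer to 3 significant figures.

f ≈ 0.0408

Re = ρVD/μ = 945·0.234·0.127/0.0179 = 1569.
Re < 2300 → laminar, so f = 64/Re = 0.04079 (roughness is irrelevant in laminar flow).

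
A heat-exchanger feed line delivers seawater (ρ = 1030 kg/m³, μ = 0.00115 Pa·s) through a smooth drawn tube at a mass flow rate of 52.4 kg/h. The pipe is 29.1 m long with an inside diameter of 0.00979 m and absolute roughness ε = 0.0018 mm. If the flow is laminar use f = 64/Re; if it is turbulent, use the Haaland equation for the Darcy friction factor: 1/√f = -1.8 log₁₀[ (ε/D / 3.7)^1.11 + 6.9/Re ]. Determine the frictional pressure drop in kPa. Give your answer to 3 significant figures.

ṁ = 52.4 kg/h = 52.4/3600 = 0.01456 kg/s.
A = πD²/4 = π(0.00979)²/4 = 7.528e-05 m²; mean velocity V = ṁ/(ρA) = 0.01456/(1030 · 7.528e-05) = 0.1877 m/s.
Reynolds number Re = ρVD/μ = 1030 · 0.1877 · 0.00979 / 0.00115 = 1646.
Re < 2300 → laminar flow, so f = 64/Re = 64/1646 = 0.03888 (the turbulent correlation is not needed).
Darcy-Weisbach: ΔP = f(L/D)(ρV²/2) = 0.03888·(29.1/0.00979)·(1030·0.1877²/2) = 0.03888·2972·18.15 = 2098 Pa.
ΔP = 2098 Pa = 2.10 kPa.

ΔP ≈ 2.10 kPa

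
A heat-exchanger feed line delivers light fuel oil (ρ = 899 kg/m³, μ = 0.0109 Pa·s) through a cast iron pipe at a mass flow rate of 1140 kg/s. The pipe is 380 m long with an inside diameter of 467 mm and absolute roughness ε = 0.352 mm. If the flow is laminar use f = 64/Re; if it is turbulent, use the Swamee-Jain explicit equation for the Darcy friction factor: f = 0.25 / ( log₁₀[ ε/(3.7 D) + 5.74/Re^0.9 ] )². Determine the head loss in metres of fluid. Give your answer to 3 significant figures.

h_f ≈ 44.8 m

A = πD²/4 = π(0.467)²/4 = 0.1713 m²; mean velocity V = ṁ/(ρA) = 1140/(899 · 0.1713) = 7.403 m/s.
Reynolds number Re = ρVD/μ = 899 · 7.403 · 0.467 / 0.0109 = 2.851e+05.
Re > 4000 → turbulent. Relative roughness ε/D = 0.000352/0.467 = 0.000754. Swamee-Jain: f = 0.25/(log₁₀[0.000754/3.7 + 5.74/2.851e+05^0.9])² = 0.25/(log₁₀[0.000204 + 7.07e-05])² = 0.25/(-3.562)² = 0.01971.
Darcy-Weisbach: ΔP = f(L/D)(ρV²/2) = 0.01971·(380/0.467)·(899·7.403²/2) = 0.01971·813.7·2.464e+04 = 3.951e+05 Pa.
Head loss h_f = ΔP/(ρg) = 3.951e+05/(899·9.81) = 44.8 m.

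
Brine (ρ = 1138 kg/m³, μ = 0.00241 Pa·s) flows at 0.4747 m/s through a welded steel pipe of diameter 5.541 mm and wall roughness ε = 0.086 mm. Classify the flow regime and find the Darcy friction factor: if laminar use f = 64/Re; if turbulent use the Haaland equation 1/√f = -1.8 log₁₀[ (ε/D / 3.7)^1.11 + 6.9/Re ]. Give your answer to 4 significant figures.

Re = ρVD/μ = 1138·0.4747·0.005541/0.00241 = 1242.
Re < 2300 → laminar, so f = 64/Re = 0.05153 (roughness is irrelevant in laminar flow).

f ≈ 0.05153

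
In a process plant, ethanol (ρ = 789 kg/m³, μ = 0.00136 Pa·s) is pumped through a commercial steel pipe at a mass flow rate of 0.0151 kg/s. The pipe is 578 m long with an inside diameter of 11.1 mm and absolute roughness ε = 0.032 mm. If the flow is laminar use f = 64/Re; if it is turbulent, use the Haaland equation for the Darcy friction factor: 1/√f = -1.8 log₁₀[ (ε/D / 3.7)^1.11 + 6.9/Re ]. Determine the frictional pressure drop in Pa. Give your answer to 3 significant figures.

A = πD²/4 = π(0.0111)²/4 = 9.677e-05 m²; mean velocity V = ṁ/(ρA) = 0.0151/(789 · 9.677e-05) = 0.1978 m/s.
Reynolds number Re = ρVD/μ = 789 · 0.1978 · 0.0111 / 0.00136 = 1274.
Re < 2300 → laminar flow, so f = 64/Re = 64/1274 = 0.05025 (the turbulent correlation is not needed).
Darcy-Weisbach: ΔP = f(L/D)(ρV²/2) = 0.05025·(578/0.0111)·(789·0.1978²/2) = 0.05025·5.207e+04·15.43 = 4.038e+04 Pa.

ΔP ≈ 40400 Pa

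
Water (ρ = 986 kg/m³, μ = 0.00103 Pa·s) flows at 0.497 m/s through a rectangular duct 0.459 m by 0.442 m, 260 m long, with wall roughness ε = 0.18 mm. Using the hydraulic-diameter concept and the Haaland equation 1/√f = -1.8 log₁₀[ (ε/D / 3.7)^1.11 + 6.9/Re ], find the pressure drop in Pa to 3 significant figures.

Hydraulic diameter D_h = 4A/P = 4·(0.459·0.442)/(2·(0.459+0.442)) = 0.8115/1.802 = 0.4503 m.
Re = ρVD_h/μ = 986·0.497·0.4503/0.00103 = 2.143e+05.
ε/D_h = 0.00018/0.4503 = 0.0004; Haaland gives 1/√f = -1.8 log₁₀[3.96e-05+3.22e-05] = 7.459, so f = 0.01797.
ΔP = f(L/D_h)(ρV²/2) = 0.01797·260/0.4503·121.8 = 1264 Pa.

ΔP ≈ 1260 Pa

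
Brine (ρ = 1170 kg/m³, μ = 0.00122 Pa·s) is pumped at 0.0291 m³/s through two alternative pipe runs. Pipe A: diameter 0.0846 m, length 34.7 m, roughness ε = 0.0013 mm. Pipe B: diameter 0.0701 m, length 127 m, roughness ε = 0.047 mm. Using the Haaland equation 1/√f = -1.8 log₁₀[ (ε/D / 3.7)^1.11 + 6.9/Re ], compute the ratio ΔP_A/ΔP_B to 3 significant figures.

Pipe A: V = Q/A = 0.0291/0.005621 = 5.177 m/s; Re = 4.2e+05; ε/D = 1.54e-05; Haaland → f = 0.01364; ΔP_A = f(L/D)(ρV²/2) = 8.77e+04 Pa.
Pipe B: V = Q/A = 0.0291/0.003859 = 7.54 m/s; Re = 5.069e+05; ε/D = 0.00067; Haaland → f = 0.01857; ΔP_B = f(L/D)(ρV²/2) = 1.119e+06 Pa.
ΔP_A/ΔP_B = 8.77e+04/1.119e+06 = 0.0784.

ΔP_A/ΔP_B ≈ 0.0784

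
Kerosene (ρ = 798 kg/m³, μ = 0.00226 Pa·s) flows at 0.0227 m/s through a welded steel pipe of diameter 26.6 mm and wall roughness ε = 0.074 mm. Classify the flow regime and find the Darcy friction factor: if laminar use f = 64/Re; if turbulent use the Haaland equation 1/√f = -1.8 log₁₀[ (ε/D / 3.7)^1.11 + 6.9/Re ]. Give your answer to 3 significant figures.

f ≈ 0.300

Re = ρVD/μ = 798·0.0227·0.0266/0.00226 = 213.2.
Re < 2300 → laminar, so f = 64/Re = 0.3002 (roughness is irrelevant in laminar flow).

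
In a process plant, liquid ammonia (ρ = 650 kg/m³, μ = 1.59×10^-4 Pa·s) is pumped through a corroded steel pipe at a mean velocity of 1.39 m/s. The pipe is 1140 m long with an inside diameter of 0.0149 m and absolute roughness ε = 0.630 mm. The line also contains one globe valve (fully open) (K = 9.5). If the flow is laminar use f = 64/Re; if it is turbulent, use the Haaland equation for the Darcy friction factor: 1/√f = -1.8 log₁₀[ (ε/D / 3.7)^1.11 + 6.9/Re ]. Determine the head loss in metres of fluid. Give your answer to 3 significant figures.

Reynolds number Re = ρVD/μ = 650 · 1.39 · 0.0149 / 0.000159 = 8.467e+04.
Re > 4000 → turbulent. Relative roughness ε/D = 0.00063/0.0149 = 0.0423. Haaland: 1/√f = -1.8 log₁₀[(0.0423/3.7)^1.11 + 6.9/8.467e+04] = -1.8 log₁₀[0.00699 + 8.15e-05] = 3.871, so f = 0.06673.
Total minor-loss coefficient ΣK = 1·9.5 = 9.5.
ΔP = [f·L/D + ΣK]·(ρV²/2) = [0.06673·1140/0.0149 + 9.5]·(650·1.39²/2) = [5106 + 9.5]·627.9 = 3.212e+06 Pa.
Head loss h_f = ΔP/(ρg) = 3.212e+06/(650·9.81) = 504 m.

h_f ≈ 504 m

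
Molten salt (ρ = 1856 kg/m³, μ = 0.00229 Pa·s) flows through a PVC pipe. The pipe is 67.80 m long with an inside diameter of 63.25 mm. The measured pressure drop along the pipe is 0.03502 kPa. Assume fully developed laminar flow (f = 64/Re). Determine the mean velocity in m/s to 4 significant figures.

For laminar flow, f = 64/Re with Re = ρVD/μ, so Darcy-Weisbach reduces to ΔP = 32μLV/D². Solving for V: V = ΔP·D²/(32μL) = 35.02·(0.06325)²/(32·0.00229·67.8) = 0.0282 m/s.
Check: Re = ρVD/μ = 1856·0.0282·0.06325/0.00229 = 1446 < 2300, so the laminar assumption holds.

V ≈ 0.02820 m/s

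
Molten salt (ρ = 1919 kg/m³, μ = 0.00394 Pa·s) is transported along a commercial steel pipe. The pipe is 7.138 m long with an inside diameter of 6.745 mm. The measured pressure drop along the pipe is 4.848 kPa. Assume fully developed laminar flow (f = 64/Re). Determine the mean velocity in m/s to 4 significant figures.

For laminar flow, f = 64/Re with Re = ρVD/μ, so Darcy-Weisbach reduces to ΔP = 32μLV/D². Solving for V: V = ΔP·D²/(32μL) = 4848·(0.006745)²/(32·0.00394·7.138) = 0.2451 m/s.
Check: Re = ρVD/μ = 1919·0.2451·0.006745/0.00394 = 805.1 < 2300, so the laminar assumption holds.

V ≈ 0.2451 m/s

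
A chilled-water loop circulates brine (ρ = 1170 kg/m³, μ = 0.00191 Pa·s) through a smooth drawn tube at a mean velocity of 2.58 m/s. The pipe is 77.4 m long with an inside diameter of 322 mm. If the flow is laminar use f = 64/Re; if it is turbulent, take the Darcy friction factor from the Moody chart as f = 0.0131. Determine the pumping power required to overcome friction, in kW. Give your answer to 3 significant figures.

Reynolds number Re = ρVD/μ = 1170 · 2.58 · 0.322 / 0.00191 = 5.089e+05.
Re > 4000 → turbulent; use the Moody-chart value f = 0.0131.
Darcy-Weisbach: ΔP = f(L/D)(ρV²/2) = 0.0131·(77.4/0.322)·(1170·2.58²/2) = 0.0131·240.4·3894 = 1.226e+04 Pa.
Q = V·A = 2.58·0.08143 = 0.2101 m³/s.
Pumping power P = QΔP = 0.2101·1.226e+04 = 2576 W = 2.58 kW.

P ≈ 2.58 kW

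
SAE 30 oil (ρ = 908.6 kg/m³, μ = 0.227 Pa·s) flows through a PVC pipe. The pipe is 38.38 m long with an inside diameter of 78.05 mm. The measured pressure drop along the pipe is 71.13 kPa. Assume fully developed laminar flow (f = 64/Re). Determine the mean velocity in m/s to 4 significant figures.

For laminar flow, f = 64/Re with Re = ρVD/μ, so Darcy-Weisbach reduces to ΔP = 32μLV/D². Solving for V: V = ΔP·D²/(32μL) = 7.113e+04·(0.07805)²/(32·0.227·38.38) = 1.554 m/s.
Check: Re = ρVD/μ = 908.6·1.554·0.07805/0.227 = 485.6 < 2300, so the laminar assumption holds.

V ≈ 1.554 m/s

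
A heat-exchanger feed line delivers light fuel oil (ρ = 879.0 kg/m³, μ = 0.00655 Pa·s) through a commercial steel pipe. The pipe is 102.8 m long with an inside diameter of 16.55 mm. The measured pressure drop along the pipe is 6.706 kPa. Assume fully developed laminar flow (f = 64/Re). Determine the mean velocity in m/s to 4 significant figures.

V ≈ 0.08525 m/s

For laminar flow, f = 64/Re with Re = ρVD/μ, so Darcy-Weisbach reduces to ΔP = 32μLV/D². Solving for V: V = ΔP·D²/(32μL) = 6706·(0.01655)²/(32·0.00655·102.8) = 0.08525 m/s.
Check: Re = ρVD/μ = 879·0.08525·0.01655/0.00655 = 189.3 < 2300, so the laminar assumption holds.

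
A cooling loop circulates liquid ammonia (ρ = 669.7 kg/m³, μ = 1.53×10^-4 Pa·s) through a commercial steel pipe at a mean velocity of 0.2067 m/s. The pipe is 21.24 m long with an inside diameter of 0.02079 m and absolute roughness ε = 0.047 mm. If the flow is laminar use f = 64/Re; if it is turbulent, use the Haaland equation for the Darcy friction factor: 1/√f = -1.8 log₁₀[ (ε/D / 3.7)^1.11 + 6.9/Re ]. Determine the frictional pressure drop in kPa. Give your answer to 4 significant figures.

ΔP ≈ 0.4418 kPa

Reynolds number Re = ρVD/μ = 669.7 · 0.2067 · 0.02079 / 0.000153 = 1.881e+04.
Re > 4000 → turbulent. Relative roughness ε/D = 4.7e-05/0.02079 = 0.00226. Haaland: 1/√f = -1.8 log₁₀[(0.00226/3.7)^1.11 + 6.9/1.881e+04] = -1.8 log₁₀[0.000271 + 0.000367] = 5.752, so f = 0.03023.
Darcy-Weisbach: ΔP = f(L/D)(ρV²/2) = 0.03023·(21.24/0.02079)·(669.7·0.2067²/2) = 0.03023·1022·14.31 = 441.8 Pa.
ΔP = 441.8 Pa = 0.4418 kPa.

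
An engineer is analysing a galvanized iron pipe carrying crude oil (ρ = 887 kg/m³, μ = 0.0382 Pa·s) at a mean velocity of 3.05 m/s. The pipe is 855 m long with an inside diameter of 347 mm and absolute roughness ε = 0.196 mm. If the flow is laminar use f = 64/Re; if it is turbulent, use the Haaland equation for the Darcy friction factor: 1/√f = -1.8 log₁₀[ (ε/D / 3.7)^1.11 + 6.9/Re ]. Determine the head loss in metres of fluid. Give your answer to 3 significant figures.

Reynolds number Re = ρVD/μ = 887 · 3.05 · 0.347 / 0.0382 = 2.457e+04.
Re > 4000 → turbulent. Relative roughness ε/D = 0.000196/0.347 = 0.000565. Haaland: 1/√f = -1.8 log₁₀[(0.000565/3.7)^1.11 + 6.9/2.457e+04] = -1.8 log₁₀[5.81e-05 + 0.000281] = 6.246, so f = 0.02563.
Darcy-Weisbach: ΔP = f(L/D)(ρV²/2) = 0.02563·(855/0.347)·(887·3.05²/2) = 0.02563·2464·4126 = 2.606e+05 Pa.
Head loss h_f = ΔP/(ρg) = 2.606e+05/(887·9.81) = 29.9 m.

h_f ≈ 29.9 m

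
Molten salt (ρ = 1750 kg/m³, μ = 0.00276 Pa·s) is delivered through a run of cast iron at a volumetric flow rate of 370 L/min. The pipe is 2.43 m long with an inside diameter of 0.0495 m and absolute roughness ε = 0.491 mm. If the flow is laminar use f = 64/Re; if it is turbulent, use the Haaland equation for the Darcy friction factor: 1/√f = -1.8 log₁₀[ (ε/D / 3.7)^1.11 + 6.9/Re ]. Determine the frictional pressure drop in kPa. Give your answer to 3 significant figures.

Q = 370 L/min = 370/60000 = 0.006167 m³/s.
Cross-sectional area A = πD²/4 = π(0.0495)²/4 = 0.001924 m²; mean velocity V = Q/A = 0.006167/0.001924 = 3.204 m/s.
Reynolds number Re = ρVD/μ = 1750 · 3.204 · 0.0495 / 0.00276 = 1.006e+05.
Re > 4000 → turbulent. Relative roughness ε/D = 0.000491/0.0495 = 0.00992. Haaland: 1/√f = -1.8 log₁₀[(0.00992/3.7)^1.11 + 6.9/1.006e+05] = -1.8 log₁₀[0.0014 + 6.86e-05] = 5.101, so f = 0.03843.
Darcy-Weisbach: ΔP = f(L/D)(ρV²/2) = 0.03843·(2.43/0.0495)·(1750·3.204²/2) = 0.03843·49.09·8985 = 1.695e+04 Pa.
ΔP = 1.695e+04 Pa = 17.0 kPa.

ΔP ≈ 17.0 kPa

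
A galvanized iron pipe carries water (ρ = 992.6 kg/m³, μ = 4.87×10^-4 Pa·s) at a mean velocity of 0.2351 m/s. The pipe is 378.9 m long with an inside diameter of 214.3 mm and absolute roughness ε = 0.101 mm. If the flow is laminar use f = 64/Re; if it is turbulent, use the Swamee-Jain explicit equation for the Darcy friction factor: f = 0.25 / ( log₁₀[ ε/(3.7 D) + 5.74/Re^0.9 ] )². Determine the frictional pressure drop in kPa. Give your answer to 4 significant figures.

ΔP ≈ 0.9807 kPa

Reynolds number Re = ρVD/μ = 992.6 · 0.2351 · 0.2143 / 0.000487 = 1.027e+05.
Re > 4000 → turbulent. Relative roughness ε/D = 0.000101/0.2143 = 0.000471. Swamee-Jain: f = 0.25/(log₁₀[0.000471/3.7 + 5.74/1.027e+05^0.9])² = 0.25/(log₁₀[0.000127 + 0.000177])² = 0.25/(-3.516)² = 0.02022.
Darcy-Weisbach: ΔP = f(L/D)(ρV²/2) = 0.02022·(378.9/0.2143)·(992.6·0.2351²/2) = 0.02022·1768·27.43 = 980.7 Pa.
ΔP = 980.7 Pa = 0.9807 kPa.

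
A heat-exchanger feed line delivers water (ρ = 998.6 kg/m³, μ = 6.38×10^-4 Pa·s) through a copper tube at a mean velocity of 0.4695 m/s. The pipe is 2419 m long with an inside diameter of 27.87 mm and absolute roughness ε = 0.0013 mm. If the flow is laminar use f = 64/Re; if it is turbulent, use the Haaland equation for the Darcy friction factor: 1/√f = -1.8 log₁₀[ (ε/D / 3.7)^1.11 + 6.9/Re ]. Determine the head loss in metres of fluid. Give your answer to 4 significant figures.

h_f ≈ 25.03 m

Reynolds number Re = ρVD/μ = 998.6 · 0.4695 · 0.02787 / 0.000638 = 2.048e+04.
Re > 4000 → turbulent. Relative roughness ε/D = 1.3e-06/0.02787 = 4.66e-05. Haaland: 1/√f = -1.8 log₁₀[(4.66e-05/3.7)^1.11 + 6.9/2.048e+04] = -1.8 log₁₀[3.64e-06 + 0.000337] = 6.242, so f = 0.02567.
Darcy-Weisbach: ΔP = f(L/D)(ρV²/2) = 0.02567·(2419/0.02787)·(998.6·0.4695²/2) = 0.02567·8.68e+04·110.1 = 2.452e+05 Pa.
Head loss h_f = ΔP/(ρg) = 2.452e+05/(998.6·9.81) = 25.03 m.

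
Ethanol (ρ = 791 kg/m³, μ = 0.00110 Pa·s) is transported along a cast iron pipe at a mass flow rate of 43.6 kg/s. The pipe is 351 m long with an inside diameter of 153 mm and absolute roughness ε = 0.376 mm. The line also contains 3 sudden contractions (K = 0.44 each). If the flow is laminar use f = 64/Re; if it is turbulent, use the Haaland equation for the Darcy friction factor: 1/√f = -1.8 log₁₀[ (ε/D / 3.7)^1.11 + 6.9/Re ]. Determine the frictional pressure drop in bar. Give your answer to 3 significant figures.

A = πD²/4 = π(0.153)²/4 = 0.01839 m²; mean velocity V = ṁ/(ρA) = 43.6/(791 · 0.01839) = 2.998 m/s.
Reynolds number Re = ρVD/μ = 791 · 2.998 · 0.153 / 0.0011 = 3.298e+05.
Re > 4000 → turbulent. Relative roughness ε/D = 0.000376/0.153 = 0.00246. Haaland: 1/√f = -1.8 log₁₀[(0.00246/3.7)^1.11 + 6.9/3.298e+05] = -1.8 log₁₀[0.000297 + 2.09e-05] = 6.296, so f = 0.02523.
Total minor-loss coefficient ΣK = 3·0.44 = 1.32.
ΔP = [f·L/D + ΣK]·(ρV²/2) = [0.02523·351/0.153 + 1.32]·(791·2.998²/2) = [57.88 + 1.32]·3555 = 2.104e+05 Pa.
ΔP = 2.104e+05 Pa = 2.10 bar.

ΔP ≈ 2.10 bar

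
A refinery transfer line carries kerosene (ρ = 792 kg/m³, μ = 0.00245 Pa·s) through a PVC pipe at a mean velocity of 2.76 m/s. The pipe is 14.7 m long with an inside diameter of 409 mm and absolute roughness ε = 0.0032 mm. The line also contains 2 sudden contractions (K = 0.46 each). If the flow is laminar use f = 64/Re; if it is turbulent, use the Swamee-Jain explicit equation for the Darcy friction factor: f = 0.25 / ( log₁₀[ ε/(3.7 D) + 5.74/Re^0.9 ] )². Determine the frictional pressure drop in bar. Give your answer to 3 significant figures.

ΔP ≈ 0.0429 bar

Reynolds number Re = ρVD/μ = 792 · 2.76 · 0.409 / 0.00245 = 3.649e+05.
Re > 4000 → turbulent. Relative roughness ε/D = 3.2e-06/0.409 = 7.82e-06. Swamee-Jain: f = 0.25/(log₁₀[7.82e-06/3.7 + 5.74/3.649e+05^0.9])² = 0.25/(log₁₀[2.11e-06 + 5.66e-05])² = 0.25/(-4.231)² = 0.01396.
Total minor-loss coefficient ΣK = 2·0.46 = 0.92.
ΔP = [f·L/D + ΣK]·(ρV²/2) = [0.01396·14.7/0.409 + 0.92]·(792·2.76²/2) = [0.5019 + 0.92]·3017 = 4289 Pa.
ΔP = 4289 Pa = 0.0429 bar.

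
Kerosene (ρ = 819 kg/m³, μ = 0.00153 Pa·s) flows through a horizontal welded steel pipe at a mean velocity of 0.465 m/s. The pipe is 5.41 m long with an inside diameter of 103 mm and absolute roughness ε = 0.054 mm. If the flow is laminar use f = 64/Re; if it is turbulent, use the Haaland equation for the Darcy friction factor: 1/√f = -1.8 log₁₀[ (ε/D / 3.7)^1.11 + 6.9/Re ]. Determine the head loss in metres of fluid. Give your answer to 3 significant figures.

Reynolds number Re = ρVD/μ = 819 · 0.465 · 0.103 / 0.00153 = 2.564e+04.
Re > 4000 → turbulent. Relative roughness ε/D = 5.4e-05/0.103 = 0.000524. Haaland: 1/√f = -1.8 log₁₀[(0.000524/3.7)^1.11 + 6.9/2.564e+04] = -1.8 log₁₀[5.35e-05 + 0.000269] = 6.284, so f = 0.02532.
Darcy-Weisbach: ΔP = f(L/D)(ρV²/2) = 0.02532·(5.41/0.103)·(819·0.465²/2) = 0.02532·52.52·88.54 = 117.8 Pa.
Head loss h_f = ΔP/(ρg) = 117.8/(819·9.81) = 0.0147 m.

h_f ≈ 0.0147 m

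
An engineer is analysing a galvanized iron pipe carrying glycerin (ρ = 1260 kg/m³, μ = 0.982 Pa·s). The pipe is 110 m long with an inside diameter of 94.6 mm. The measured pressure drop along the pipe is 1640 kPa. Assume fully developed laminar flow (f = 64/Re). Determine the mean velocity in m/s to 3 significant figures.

V ≈ 4.25 m/s

For laminar flow, f = 64/Re with Re = ρVD/μ, so Darcy-Weisbach reduces to ΔP = 32μLV/D². Solving for V: V = ΔP·D²/(32μL) = 1.64e+06·(0.0946)²/(32·0.982·110) = 4.246 m/s.
Check: Re = ρVD/μ = 1260·4.246·0.0946/0.982 = 515.4 < 2300, so the laminar assumption holds.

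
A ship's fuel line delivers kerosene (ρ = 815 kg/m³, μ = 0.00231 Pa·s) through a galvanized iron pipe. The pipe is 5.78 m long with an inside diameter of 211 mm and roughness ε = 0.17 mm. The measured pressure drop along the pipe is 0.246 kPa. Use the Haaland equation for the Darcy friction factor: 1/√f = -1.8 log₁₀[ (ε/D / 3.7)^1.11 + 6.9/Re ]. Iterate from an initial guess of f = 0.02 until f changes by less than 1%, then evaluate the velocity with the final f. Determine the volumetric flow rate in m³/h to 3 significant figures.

Rearranging Darcy-Weisbach: V = √(2·ΔP·D/(f·L·ρ)). With ε/D = 0.00017/0.211 = 0.000806, iterate starting from f = 0.02:
  f = 0.02 → V = √(2·246·0.211/(0.02·5.78·815)) = 1.05 m/s; Re = ρVD/μ = 7.814e+04; f → 0.02185
  f = 0.02185 → V = 1.004 m/s; Re = 7.476e+04; f → 0.02196
Converged (Δf/f < 1%). With the final f = 0.02196: V = √(2·246·0.211/(0.02196·5.78·815)) = 1.002 m/s.
Q = V·A = 1.002·(π/4·0.211²) = 0.03502 m³/s = 126 m³/h.

Q ≈ 126 m³/h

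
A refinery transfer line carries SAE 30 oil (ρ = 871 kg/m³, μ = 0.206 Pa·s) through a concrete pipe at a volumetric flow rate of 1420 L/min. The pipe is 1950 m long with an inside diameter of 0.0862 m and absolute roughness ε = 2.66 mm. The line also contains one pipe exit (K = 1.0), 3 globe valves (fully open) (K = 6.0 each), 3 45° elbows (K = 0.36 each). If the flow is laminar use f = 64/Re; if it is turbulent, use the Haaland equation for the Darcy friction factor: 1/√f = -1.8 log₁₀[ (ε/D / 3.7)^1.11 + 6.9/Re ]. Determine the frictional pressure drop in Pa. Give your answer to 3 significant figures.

Q = 1420 L/min = 1420/60000 = 0.02367 m³/s.
Cross-sectional area A = πD²/4 = π(0.0862)²/4 = 0.005836 m²; mean velocity V = Q/A = 0.02367/0.005836 = 4.055 m/s.
Reynolds number Re = ρVD/μ = 871 · 4.055 · 0.0862 / 0.206 = 1478.
Re < 2300 → laminar flow, so f = 64/Re = 64/1478 = 0.0433 (the turbulent correlation is not needed).
Total minor-loss coefficient ΣK = 1·1 + 3·6 + 3·0.36 = 20.1.
ΔP = [f·L/D + ΣK]·(ρV²/2) = [0.0433·1950/0.0862 + 20.1]·(871·4.055²/2) = [979.5 + 20.1]·7162 = 7.16e+06 Pa.

ΔP ≈ 7.16×10^6 Pa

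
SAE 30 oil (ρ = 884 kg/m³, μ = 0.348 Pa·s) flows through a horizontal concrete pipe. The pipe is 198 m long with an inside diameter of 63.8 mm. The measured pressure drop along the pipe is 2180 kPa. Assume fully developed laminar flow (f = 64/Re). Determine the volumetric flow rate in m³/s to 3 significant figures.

For laminar flow, f = 64/Re with Re = ρVD/μ, so Darcy-Weisbach reduces to ΔP = 32μLV/D². Solving for V: V = ΔP·D²/(32μL) = 2.18e+06·(0.0638)²/(32·0.348·198) = 4.024 m/s.
Check: Re = ρVD/μ = 884·4.024·0.0638/0.348 = 652.2 < 2300, so the laminar assumption holds.
Q = V·A = 4.024·(π/4·0.0638²) = 0.01287 m³/s = 0.0129 m³/s.

Q ≈ 0.0129 m³/s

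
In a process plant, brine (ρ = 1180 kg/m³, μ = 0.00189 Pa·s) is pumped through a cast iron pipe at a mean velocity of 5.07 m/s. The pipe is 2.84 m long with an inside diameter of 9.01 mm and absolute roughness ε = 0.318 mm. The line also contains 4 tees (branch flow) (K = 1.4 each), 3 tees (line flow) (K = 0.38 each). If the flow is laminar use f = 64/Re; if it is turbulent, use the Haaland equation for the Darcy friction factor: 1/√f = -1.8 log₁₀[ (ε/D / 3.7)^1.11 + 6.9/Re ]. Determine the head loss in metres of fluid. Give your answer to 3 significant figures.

Reynolds number Re = ρVD/μ = 1180 · 5.07 · 0.00901 / 0.00189 = 2.852e+04.
Re > 4000 → turbulent. Relative roughness ε/D = 0.000318/0.00901 = 0.0353. Haaland: 1/√f = -1.8 log₁₀[(0.0353/3.7)^1.11 + 6.9/2.852e+04] = -1.8 log₁₀[0.00572 + 0.000242] = 4.005, so f = 0.06236.
Total minor-loss coefficient ΣK = 4·1.4 + 3·0.38 = 6.74.
ΔP = [f·L/D + ΣK]·(ρV²/2) = [0.06236·2.84/0.00901 + 6.74]·(1180·5.07²/2) = [19.66 + 6.74]·1.517e+04 = 4.003e+05 Pa.
Head loss h_f = ΔP/(ρg) = 4.003e+05/(1180·9.81) = 34.6 m.

h_f ≈ 34.6 m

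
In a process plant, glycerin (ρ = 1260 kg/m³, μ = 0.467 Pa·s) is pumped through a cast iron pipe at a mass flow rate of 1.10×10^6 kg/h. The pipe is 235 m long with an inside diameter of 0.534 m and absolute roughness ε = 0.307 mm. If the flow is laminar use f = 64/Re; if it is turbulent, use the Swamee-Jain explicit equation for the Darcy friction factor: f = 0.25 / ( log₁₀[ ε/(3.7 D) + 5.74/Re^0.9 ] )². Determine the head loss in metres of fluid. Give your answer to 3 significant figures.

h_f ≈ 1.08 m

ṁ = 1.10×10^6 kg/h = 1.10×10^6/3600 = 305.6 kg/s.
A = πD²/4 = π(0.534)²/4 = 0.224 m²; mean velocity V = ṁ/(ρA) = 305.6/(1260 · 0.224) = 1.083 m/s.
Reynolds number Re = ρVD/μ = 1260 · 1.083 · 0.534 / 0.467 = 1560.
Re < 2300 → laminar flow, so f = 64/Re = 64/1560 = 0.04102 (the turbulent correlation is not needed).
Darcy-Weisbach: ΔP = f(L/D)(ρV²/2) = 0.04102·(235/0.534)·(1260·1.083²/2) = 0.04102·440.1·738.6 = 1.334e+04 Pa.
Head loss h_f = ΔP/(ρg) = 1.334e+04/(1260·9.81) = 1.08 m.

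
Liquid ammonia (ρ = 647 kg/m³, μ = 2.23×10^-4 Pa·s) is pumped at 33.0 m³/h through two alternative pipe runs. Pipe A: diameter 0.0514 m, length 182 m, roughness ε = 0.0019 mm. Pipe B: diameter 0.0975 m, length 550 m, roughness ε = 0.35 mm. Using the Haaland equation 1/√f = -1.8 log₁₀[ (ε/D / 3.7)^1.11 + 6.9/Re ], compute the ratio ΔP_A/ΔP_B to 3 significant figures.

Pipe A: V = Q/A = 0.009167/0.002075 = 4.418 m/s; Re = 6.588e+05; ε/D = 3.7e-05; Haaland → f = 0.01298; ΔP_A = f(L/D)(ρV²/2) = 2.901e+05 Pa.
Pipe B: V = Q/A = 0.009167/0.007466 = 1.228 m/s; Re = 3.473e+05; ε/D = 0.00359; Haaland → f = 0.0279; ΔP_B = f(L/D)(ρV²/2) = 7.675e+04 Pa.
ΔP_A/ΔP_B = 2.901e+05/7.675e+04 = 3.78.

ΔP_A/ΔP_B ≈ 3.78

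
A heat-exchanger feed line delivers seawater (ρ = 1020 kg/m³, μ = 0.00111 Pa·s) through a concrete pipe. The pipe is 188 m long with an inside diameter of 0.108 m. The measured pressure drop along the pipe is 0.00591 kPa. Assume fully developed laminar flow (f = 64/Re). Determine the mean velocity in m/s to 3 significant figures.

V ≈ 0.0103 m/s

For laminar flow, f = 64/Re with Re = ρVD/μ, so Darcy-Weisbach reduces to ΔP = 32μLV/D². Solving for V: V = ΔP·D²/(32μL) = 5.91·(0.108)²/(32·0.00111·188) = 0.01032 m/s.
Check: Re = ρVD/μ = 1020·0.01032·0.108/0.00111 = 1024 < 2300, so the laminar assumption holds.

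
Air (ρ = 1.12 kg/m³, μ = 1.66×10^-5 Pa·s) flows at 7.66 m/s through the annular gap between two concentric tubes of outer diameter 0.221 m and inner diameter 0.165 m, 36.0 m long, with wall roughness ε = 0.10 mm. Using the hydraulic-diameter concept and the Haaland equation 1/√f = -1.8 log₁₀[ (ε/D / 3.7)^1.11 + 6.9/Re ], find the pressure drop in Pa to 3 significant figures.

ΔP ≈ 581 Pa

Hydraulic diameter D_h = 4A/P = D_o - D_i = 0.221 - 0.165 = 0.056 m.
Re = ρVD_h/μ = 1.12·7.66·0.056/1.66e-05 = 2.894e+04.
ε/D_h = 0.0001/0.056 = 0.00179; Haaland gives 1/√f = -1.8 log₁₀[0.000208+0.000238] = 6.03, so f = 0.0275.
ΔP = f(L/D_h)(ρV²/2) = 0.0275·36/0.056·32.86 = 581 Pa.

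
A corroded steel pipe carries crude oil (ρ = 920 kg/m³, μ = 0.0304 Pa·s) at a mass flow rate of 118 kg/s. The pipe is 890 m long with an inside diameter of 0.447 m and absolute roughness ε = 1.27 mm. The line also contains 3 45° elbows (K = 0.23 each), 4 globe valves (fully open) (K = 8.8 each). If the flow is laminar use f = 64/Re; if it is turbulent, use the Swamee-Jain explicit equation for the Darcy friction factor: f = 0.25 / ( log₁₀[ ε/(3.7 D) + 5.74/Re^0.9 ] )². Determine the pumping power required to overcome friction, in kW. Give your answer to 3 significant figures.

A = πD²/4 = π(0.447)²/4 = 0.1569 m²; mean velocity V = ṁ/(ρA) = 118/(920 · 0.1569) = 0.8173 m/s.
Reynolds number Re = ρVD/μ = 920 · 0.8173 · 0.447 / 0.0304 = 1.106e+04.
Re > 4000 → turbulent. Relative roughness ε/D = 0.00127/0.447 = 0.00284. Swamee-Jain: f = 0.25/(log₁₀[0.00284/3.7 + 5.74/1.106e+04^0.9])² = 0.25/(log₁₀[0.000768 + 0.00132])² = 0.25/(-2.681)² = 0.03478.
Total minor-loss coefficient ΣK = 3·0.23 + 4·8.8 = 35.9.
ΔP = [f·L/D + ΣK]·(ρV²/2) = [0.03478·890/0.447 + 35.9]·(920·0.8173²/2) = [69.26 + 35.9]·307.3 = 3.231e+04 Pa.
Q = ṁ/ρ = 118/920 = 0.1283 m³/s.
Pumping power P = QΔP = 0.1283·3.231e+04 = 4144 W = 4.14 kW.

P ≈ 4.14 kW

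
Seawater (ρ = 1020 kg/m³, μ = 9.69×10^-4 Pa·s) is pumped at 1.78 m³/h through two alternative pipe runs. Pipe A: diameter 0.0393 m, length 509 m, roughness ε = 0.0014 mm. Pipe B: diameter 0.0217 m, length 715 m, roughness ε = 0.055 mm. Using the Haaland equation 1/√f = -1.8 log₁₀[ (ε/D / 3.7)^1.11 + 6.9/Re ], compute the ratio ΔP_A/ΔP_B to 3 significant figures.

ΔP_A/ΔP_B ≈ 0.0342

Pipe A: V = Q/A = 0.0004944/0.001213 = 0.4076 m/s; Re = 1.686e+04; ε/D = 3.56e-05; Haaland → f = 0.02693; ΔP_A = f(L/D)(ρV²/2) = 2.956e+04 Pa.
Pipe B: V = Q/A = 0.0004944/0.0003698 = 1.337 m/s; Re = 3.054e+04; ε/D = 0.00253; Haaland → f = 0.02881; ΔP_B = f(L/D)(ρV²/2) = 8.653e+05 Pa.
ΔP_A/ΔP_B = 2.956e+04/8.653e+05 = 0.0342.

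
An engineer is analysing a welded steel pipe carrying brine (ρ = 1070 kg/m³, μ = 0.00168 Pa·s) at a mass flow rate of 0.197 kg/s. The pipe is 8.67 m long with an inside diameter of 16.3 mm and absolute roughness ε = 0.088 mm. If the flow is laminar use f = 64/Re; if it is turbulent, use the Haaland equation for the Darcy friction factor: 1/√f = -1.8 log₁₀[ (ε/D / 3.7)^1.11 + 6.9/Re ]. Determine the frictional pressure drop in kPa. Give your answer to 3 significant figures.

ΔP ≈ 8.51 kPa

A = πD²/4 = π(0.0163)²/4 = 0.0002087 m²; mean velocity V = ṁ/(ρA) = 0.197/(1070 · 0.0002087) = 0.8823 m/s.
Reynolds number Re = ρVD/μ = 1070 · 0.8823 · 0.0163 / 0.00168 = 9160.
Re > 4000 → turbulent. Relative roughness ε/D = 8.8e-05/0.0163 = 0.0054. Haaland: 1/√f = -1.8 log₁₀[(0.0054/3.7)^1.11 + 6.9/9160] = -1.8 log₁₀[0.000711 + 0.000753] = 5.102, so f = 0.03842.
Darcy-Weisbach: ΔP = f(L/D)(ρV²/2) = 0.03842·(8.67/0.0163)·(1070·0.8823²/2) = 0.03842·531.9·416.5 = 8511 Pa.
ΔP = 8511 Pa = 8.51 kPa.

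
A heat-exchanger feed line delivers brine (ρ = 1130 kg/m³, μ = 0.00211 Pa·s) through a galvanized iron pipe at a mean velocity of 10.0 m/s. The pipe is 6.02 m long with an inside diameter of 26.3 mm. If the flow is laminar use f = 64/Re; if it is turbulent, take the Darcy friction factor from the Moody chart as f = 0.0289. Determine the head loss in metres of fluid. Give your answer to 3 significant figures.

Reynolds number Re = ρVD/μ = 1130 · 10 · 0.0263 / 0.00211 = 1.408e+05.
Re > 4000 → turbulent; use the Moody-chart value f = 0.0289.
Darcy-Weisbach: ΔP = f(L/D)(ρV²/2) = 0.0289·(6.02/0.0263)·(1130·10²/2) = 0.0289·228.9·5.65e+04 = 3.738e+05 Pa.
Head loss h_f = ΔP/(ρg) = 3.738e+05/(1130·9.81) = 33.7 m.

h_f ≈ 33.7 m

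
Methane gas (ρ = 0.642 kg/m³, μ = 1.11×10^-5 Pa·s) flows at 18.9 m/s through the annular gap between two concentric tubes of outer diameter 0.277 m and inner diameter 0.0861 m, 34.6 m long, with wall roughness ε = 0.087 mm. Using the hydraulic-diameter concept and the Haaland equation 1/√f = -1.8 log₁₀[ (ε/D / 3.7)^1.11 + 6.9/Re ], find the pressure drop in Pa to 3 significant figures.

Hydraulic diameter D_h = 4A/P = D_o - D_i = 0.277 - 0.0861 = 0.1909 m.
Re = ρVD_h/μ = 0.642·18.9·0.1909/1.11e-05 = 2.087e+05.
ε/D_h = 8.7e-05/0.1909 = 0.000456; Haaland gives 1/√f = -1.8 log₁₀[4.58e-05+3.31e-05] = 7.386, so f = 0.01833.
ΔP = f(L/D_h)(ρV²/2) = 0.01833·34.6/0.1909·114.7 = 381 Pa.

ΔP ≈ 381 Pa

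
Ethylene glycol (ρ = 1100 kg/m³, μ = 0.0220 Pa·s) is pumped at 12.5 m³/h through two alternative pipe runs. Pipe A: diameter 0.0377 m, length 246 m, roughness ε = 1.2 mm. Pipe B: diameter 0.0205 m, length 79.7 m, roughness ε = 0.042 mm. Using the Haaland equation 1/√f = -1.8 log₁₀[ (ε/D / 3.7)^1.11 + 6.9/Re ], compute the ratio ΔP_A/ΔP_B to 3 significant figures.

Pipe A: V = Q/A = 0.003472/0.001116 = 3.111 m/s; Re = 5863; ε/D = 0.0318; Haaland → f = 0.06363; ΔP_A = f(L/D)(ρV²/2) = 2.21e+06 Pa.
Pipe B: V = Q/A = 0.003472/0.0003301 = 10.52 m/s; Re = 1.078e+04; ε/D = 0.00205; Haaland → f = 0.03309; ΔP_B = f(L/D)(ρV²/2) = 7.83e+06 Pa.
ΔP_A/ΔP_B = 2.21e+06/7.83e+06 = 0.282.

ΔP_A/ΔP_B ≈ 0.282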